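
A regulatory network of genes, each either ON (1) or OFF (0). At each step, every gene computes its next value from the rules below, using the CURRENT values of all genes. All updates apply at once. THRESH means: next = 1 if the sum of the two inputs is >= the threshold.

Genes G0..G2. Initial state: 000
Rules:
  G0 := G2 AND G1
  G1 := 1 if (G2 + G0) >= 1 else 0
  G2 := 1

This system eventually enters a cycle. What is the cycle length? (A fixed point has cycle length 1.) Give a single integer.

Answer: 1

Derivation:
Step 0: 000
Step 1: G0=G2&G1=0&0=0 G1=(0+0>=1)=0 G2=1(const) -> 001
Step 2: G0=G2&G1=1&0=0 G1=(1+0>=1)=1 G2=1(const) -> 011
Step 3: G0=G2&G1=1&1=1 G1=(1+0>=1)=1 G2=1(const) -> 111
Step 4: G0=G2&G1=1&1=1 G1=(1+1>=1)=1 G2=1(const) -> 111
State from step 4 equals state from step 3 -> cycle length 1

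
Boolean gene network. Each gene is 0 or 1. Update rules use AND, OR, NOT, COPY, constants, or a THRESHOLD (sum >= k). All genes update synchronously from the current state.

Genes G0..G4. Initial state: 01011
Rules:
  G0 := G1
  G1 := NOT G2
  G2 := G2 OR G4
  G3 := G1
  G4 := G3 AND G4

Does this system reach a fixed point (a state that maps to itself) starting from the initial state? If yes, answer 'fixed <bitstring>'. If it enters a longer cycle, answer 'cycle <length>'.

Answer: fixed 00100

Derivation:
Step 0: 01011
Step 1: G0=G1=1 G1=NOT G2=NOT 0=1 G2=G2|G4=0|1=1 G3=G1=1 G4=G3&G4=1&1=1 -> 11111
Step 2: G0=G1=1 G1=NOT G2=NOT 1=0 G2=G2|G4=1|1=1 G3=G1=1 G4=G3&G4=1&1=1 -> 10111
Step 3: G0=G1=0 G1=NOT G2=NOT 1=0 G2=G2|G4=1|1=1 G3=G1=0 G4=G3&G4=1&1=1 -> 00101
Step 4: G0=G1=0 G1=NOT G2=NOT 1=0 G2=G2|G4=1|1=1 G3=G1=0 G4=G3&G4=0&1=0 -> 00100
Step 5: G0=G1=0 G1=NOT G2=NOT 1=0 G2=G2|G4=1|0=1 G3=G1=0 G4=G3&G4=0&0=0 -> 00100
Fixed point reached at step 4: 00100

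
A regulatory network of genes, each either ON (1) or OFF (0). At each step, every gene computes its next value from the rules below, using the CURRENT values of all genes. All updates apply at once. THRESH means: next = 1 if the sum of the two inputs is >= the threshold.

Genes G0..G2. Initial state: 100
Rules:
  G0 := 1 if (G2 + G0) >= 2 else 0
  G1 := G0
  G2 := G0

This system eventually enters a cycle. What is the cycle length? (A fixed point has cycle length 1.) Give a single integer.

Answer: 1

Derivation:
Step 0: 100
Step 1: G0=(0+1>=2)=0 G1=G0=1 G2=G0=1 -> 011
Step 2: G0=(1+0>=2)=0 G1=G0=0 G2=G0=0 -> 000
Step 3: G0=(0+0>=2)=0 G1=G0=0 G2=G0=0 -> 000
State from step 3 equals state from step 2 -> cycle length 1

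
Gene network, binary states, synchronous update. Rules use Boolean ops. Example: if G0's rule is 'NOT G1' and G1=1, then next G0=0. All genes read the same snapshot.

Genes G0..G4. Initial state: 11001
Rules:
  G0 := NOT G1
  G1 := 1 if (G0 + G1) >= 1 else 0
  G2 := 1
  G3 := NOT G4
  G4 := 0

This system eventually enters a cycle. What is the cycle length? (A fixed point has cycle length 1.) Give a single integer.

Step 0: 11001
Step 1: G0=NOT G1=NOT 1=0 G1=(1+1>=1)=1 G2=1(const) G3=NOT G4=NOT 1=0 G4=0(const) -> 01100
Step 2: G0=NOT G1=NOT 1=0 G1=(0+1>=1)=1 G2=1(const) G3=NOT G4=NOT 0=1 G4=0(const) -> 01110
Step 3: G0=NOT G1=NOT 1=0 G1=(0+1>=1)=1 G2=1(const) G3=NOT G4=NOT 0=1 G4=0(const) -> 01110
State from step 3 equals state from step 2 -> cycle length 1

Answer: 1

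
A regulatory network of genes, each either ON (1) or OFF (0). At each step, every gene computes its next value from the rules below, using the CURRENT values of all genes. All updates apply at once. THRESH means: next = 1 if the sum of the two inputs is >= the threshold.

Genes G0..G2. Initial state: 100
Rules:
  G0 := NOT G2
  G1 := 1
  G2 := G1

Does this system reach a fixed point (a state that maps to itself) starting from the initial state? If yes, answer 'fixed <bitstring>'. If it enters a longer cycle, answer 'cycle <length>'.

Step 0: 100
Step 1: G0=NOT G2=NOT 0=1 G1=1(const) G2=G1=0 -> 110
Step 2: G0=NOT G2=NOT 0=1 G1=1(const) G2=G1=1 -> 111
Step 3: G0=NOT G2=NOT 1=0 G1=1(const) G2=G1=1 -> 011
Step 4: G0=NOT G2=NOT 1=0 G1=1(const) G2=G1=1 -> 011
Fixed point reached at step 3: 011

Answer: fixed 011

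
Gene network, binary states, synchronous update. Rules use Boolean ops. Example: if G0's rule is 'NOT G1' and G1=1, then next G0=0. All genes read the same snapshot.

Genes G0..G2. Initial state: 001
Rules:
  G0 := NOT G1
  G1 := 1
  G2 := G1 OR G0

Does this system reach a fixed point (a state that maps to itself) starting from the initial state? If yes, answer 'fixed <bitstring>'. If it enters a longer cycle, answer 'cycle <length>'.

Step 0: 001
Step 1: G0=NOT G1=NOT 0=1 G1=1(const) G2=G1|G0=0|0=0 -> 110
Step 2: G0=NOT G1=NOT 1=0 G1=1(const) G2=G1|G0=1|1=1 -> 011
Step 3: G0=NOT G1=NOT 1=0 G1=1(const) G2=G1|G0=1|0=1 -> 011
Fixed point reached at step 2: 011

Answer: fixed 011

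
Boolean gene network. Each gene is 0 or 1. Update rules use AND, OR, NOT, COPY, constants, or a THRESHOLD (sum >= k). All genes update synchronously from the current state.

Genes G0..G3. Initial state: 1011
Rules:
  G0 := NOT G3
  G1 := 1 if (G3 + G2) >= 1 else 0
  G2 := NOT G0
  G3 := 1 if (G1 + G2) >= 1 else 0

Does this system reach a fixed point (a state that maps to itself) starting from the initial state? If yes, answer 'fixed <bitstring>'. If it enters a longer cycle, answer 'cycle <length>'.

Answer: fixed 0111

Derivation:
Step 0: 1011
Step 1: G0=NOT G3=NOT 1=0 G1=(1+1>=1)=1 G2=NOT G0=NOT 1=0 G3=(0+1>=1)=1 -> 0101
Step 2: G0=NOT G3=NOT 1=0 G1=(1+0>=1)=1 G2=NOT G0=NOT 0=1 G3=(1+0>=1)=1 -> 0111
Step 3: G0=NOT G3=NOT 1=0 G1=(1+1>=1)=1 G2=NOT G0=NOT 0=1 G3=(1+1>=1)=1 -> 0111
Fixed point reached at step 2: 0111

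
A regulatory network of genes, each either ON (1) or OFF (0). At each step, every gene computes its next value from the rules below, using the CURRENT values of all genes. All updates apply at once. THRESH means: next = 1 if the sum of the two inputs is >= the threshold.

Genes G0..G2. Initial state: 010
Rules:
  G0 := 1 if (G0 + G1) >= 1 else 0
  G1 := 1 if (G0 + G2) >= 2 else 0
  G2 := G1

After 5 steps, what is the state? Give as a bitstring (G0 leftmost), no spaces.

Step 1: G0=(0+1>=1)=1 G1=(0+0>=2)=0 G2=G1=1 -> 101
Step 2: G0=(1+0>=1)=1 G1=(1+1>=2)=1 G2=G1=0 -> 110
Step 3: G0=(1+1>=1)=1 G1=(1+0>=2)=0 G2=G1=1 -> 101
Step 4: G0=(1+0>=1)=1 G1=(1+1>=2)=1 G2=G1=0 -> 110
Step 5: G0=(1+1>=1)=1 G1=(1+0>=2)=0 G2=G1=1 -> 101

101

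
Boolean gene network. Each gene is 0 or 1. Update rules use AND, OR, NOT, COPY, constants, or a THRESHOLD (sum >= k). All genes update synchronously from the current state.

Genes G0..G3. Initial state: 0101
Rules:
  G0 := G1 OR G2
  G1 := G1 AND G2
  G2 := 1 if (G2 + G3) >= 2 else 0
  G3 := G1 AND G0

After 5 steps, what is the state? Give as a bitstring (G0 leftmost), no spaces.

Step 1: G0=G1|G2=1|0=1 G1=G1&G2=1&0=0 G2=(0+1>=2)=0 G3=G1&G0=1&0=0 -> 1000
Step 2: G0=G1|G2=0|0=0 G1=G1&G2=0&0=0 G2=(0+0>=2)=0 G3=G1&G0=0&1=0 -> 0000
Step 3: G0=G1|G2=0|0=0 G1=G1&G2=0&0=0 G2=(0+0>=2)=0 G3=G1&G0=0&0=0 -> 0000
Step 4: G0=G1|G2=0|0=0 G1=G1&G2=0&0=0 G2=(0+0>=2)=0 G3=G1&G0=0&0=0 -> 0000
Step 5: G0=G1|G2=0|0=0 G1=G1&G2=0&0=0 G2=(0+0>=2)=0 G3=G1&G0=0&0=0 -> 0000

0000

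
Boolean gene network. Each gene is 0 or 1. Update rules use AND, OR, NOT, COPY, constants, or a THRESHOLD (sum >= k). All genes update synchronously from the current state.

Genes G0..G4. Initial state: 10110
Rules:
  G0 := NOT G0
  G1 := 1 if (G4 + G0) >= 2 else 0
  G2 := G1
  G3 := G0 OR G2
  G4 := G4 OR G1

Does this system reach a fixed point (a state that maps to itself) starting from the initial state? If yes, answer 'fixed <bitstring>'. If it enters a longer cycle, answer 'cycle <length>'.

Answer: cycle 2

Derivation:
Step 0: 10110
Step 1: G0=NOT G0=NOT 1=0 G1=(0+1>=2)=0 G2=G1=0 G3=G0|G2=1|1=1 G4=G4|G1=0|0=0 -> 00010
Step 2: G0=NOT G0=NOT 0=1 G1=(0+0>=2)=0 G2=G1=0 G3=G0|G2=0|0=0 G4=G4|G1=0|0=0 -> 10000
Step 3: G0=NOT G0=NOT 1=0 G1=(0+1>=2)=0 G2=G1=0 G3=G0|G2=1|0=1 G4=G4|G1=0|0=0 -> 00010
Cycle of length 2 starting at step 1 -> no fixed point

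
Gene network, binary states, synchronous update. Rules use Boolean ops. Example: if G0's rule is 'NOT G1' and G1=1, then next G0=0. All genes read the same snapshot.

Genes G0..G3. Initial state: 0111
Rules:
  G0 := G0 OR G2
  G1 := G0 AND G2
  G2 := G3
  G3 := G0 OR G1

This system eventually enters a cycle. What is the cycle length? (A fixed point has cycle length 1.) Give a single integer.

Answer: 1

Derivation:
Step 0: 0111
Step 1: G0=G0|G2=0|1=1 G1=G0&G2=0&1=0 G2=G3=1 G3=G0|G1=0|1=1 -> 1011
Step 2: G0=G0|G2=1|1=1 G1=G0&G2=1&1=1 G2=G3=1 G3=G0|G1=1|0=1 -> 1111
Step 3: G0=G0|G2=1|1=1 G1=G0&G2=1&1=1 G2=G3=1 G3=G0|G1=1|1=1 -> 1111
State from step 3 equals state from step 2 -> cycle length 1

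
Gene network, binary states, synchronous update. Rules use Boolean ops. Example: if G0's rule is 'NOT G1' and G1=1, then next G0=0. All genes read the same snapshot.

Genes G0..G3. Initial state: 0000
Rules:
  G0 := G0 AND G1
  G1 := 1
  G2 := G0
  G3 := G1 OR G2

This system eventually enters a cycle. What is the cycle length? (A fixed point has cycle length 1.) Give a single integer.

Answer: 1

Derivation:
Step 0: 0000
Step 1: G0=G0&G1=0&0=0 G1=1(const) G2=G0=0 G3=G1|G2=0|0=0 -> 0100
Step 2: G0=G0&G1=0&1=0 G1=1(const) G2=G0=0 G3=G1|G2=1|0=1 -> 0101
Step 3: G0=G0&G1=0&1=0 G1=1(const) G2=G0=0 G3=G1|G2=1|0=1 -> 0101
State from step 3 equals state from step 2 -> cycle length 1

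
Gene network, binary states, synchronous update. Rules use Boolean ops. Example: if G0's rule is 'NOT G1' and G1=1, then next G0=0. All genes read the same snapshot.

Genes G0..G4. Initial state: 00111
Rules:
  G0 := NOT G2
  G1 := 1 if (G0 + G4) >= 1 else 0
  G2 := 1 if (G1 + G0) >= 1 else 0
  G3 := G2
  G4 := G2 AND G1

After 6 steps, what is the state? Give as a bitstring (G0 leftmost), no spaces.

Step 1: G0=NOT G2=NOT 1=0 G1=(0+1>=1)=1 G2=(0+0>=1)=0 G3=G2=1 G4=G2&G1=1&0=0 -> 01010
Step 2: G0=NOT G2=NOT 0=1 G1=(0+0>=1)=0 G2=(1+0>=1)=1 G3=G2=0 G4=G2&G1=0&1=0 -> 10100
Step 3: G0=NOT G2=NOT 1=0 G1=(1+0>=1)=1 G2=(0+1>=1)=1 G3=G2=1 G4=G2&G1=1&0=0 -> 01110
Step 4: G0=NOT G2=NOT 1=0 G1=(0+0>=1)=0 G2=(1+0>=1)=1 G3=G2=1 G4=G2&G1=1&1=1 -> 00111
Step 5: G0=NOT G2=NOT 1=0 G1=(0+1>=1)=1 G2=(0+0>=1)=0 G3=G2=1 G4=G2&G1=1&0=0 -> 01010
Step 6: G0=NOT G2=NOT 0=1 G1=(0+0>=1)=0 G2=(1+0>=1)=1 G3=G2=0 G4=G2&G1=0&1=0 -> 10100

10100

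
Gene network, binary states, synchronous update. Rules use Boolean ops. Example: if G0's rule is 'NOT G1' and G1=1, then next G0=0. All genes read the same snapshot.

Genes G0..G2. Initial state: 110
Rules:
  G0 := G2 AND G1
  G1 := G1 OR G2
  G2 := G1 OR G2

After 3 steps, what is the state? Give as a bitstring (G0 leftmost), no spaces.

Step 1: G0=G2&G1=0&1=0 G1=G1|G2=1|0=1 G2=G1|G2=1|0=1 -> 011
Step 2: G0=G2&G1=1&1=1 G1=G1|G2=1|1=1 G2=G1|G2=1|1=1 -> 111
Step 3: G0=G2&G1=1&1=1 G1=G1|G2=1|1=1 G2=G1|G2=1|1=1 -> 111

111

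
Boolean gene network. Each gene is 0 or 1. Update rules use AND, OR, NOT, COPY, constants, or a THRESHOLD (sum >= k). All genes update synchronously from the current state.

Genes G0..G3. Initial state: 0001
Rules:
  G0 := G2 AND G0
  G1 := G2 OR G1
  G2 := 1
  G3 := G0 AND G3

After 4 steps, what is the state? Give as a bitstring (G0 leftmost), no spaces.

Step 1: G0=G2&G0=0&0=0 G1=G2|G1=0|0=0 G2=1(const) G3=G0&G3=0&1=0 -> 0010
Step 2: G0=G2&G0=1&0=0 G1=G2|G1=1|0=1 G2=1(const) G3=G0&G3=0&0=0 -> 0110
Step 3: G0=G2&G0=1&0=0 G1=G2|G1=1|1=1 G2=1(const) G3=G0&G3=0&0=0 -> 0110
Step 4: G0=G2&G0=1&0=0 G1=G2|G1=1|1=1 G2=1(const) G3=G0&G3=0&0=0 -> 0110

0110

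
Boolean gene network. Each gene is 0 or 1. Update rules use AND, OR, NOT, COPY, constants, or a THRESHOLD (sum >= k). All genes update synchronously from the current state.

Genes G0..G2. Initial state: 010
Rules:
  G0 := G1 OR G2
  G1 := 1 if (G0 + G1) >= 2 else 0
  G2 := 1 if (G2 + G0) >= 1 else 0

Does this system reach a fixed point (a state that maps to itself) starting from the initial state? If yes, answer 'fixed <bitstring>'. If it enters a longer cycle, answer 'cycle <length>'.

Answer: fixed 101

Derivation:
Step 0: 010
Step 1: G0=G1|G2=1|0=1 G1=(0+1>=2)=0 G2=(0+0>=1)=0 -> 100
Step 2: G0=G1|G2=0|0=0 G1=(1+0>=2)=0 G2=(0+1>=1)=1 -> 001
Step 3: G0=G1|G2=0|1=1 G1=(0+0>=2)=0 G2=(1+0>=1)=1 -> 101
Step 4: G0=G1|G2=0|1=1 G1=(1+0>=2)=0 G2=(1+1>=1)=1 -> 101
Fixed point reached at step 3: 101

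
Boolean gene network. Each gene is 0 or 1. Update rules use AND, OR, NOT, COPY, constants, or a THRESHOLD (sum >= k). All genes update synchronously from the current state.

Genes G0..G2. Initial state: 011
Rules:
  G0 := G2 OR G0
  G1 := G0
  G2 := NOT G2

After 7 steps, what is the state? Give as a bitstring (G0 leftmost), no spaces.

Step 1: G0=G2|G0=1|0=1 G1=G0=0 G2=NOT G2=NOT 1=0 -> 100
Step 2: G0=G2|G0=0|1=1 G1=G0=1 G2=NOT G2=NOT 0=1 -> 111
Step 3: G0=G2|G0=1|1=1 G1=G0=1 G2=NOT G2=NOT 1=0 -> 110
Step 4: G0=G2|G0=0|1=1 G1=G0=1 G2=NOT G2=NOT 0=1 -> 111
Step 5: G0=G2|G0=1|1=1 G1=G0=1 G2=NOT G2=NOT 1=0 -> 110
Step 6: G0=G2|G0=0|1=1 G1=G0=1 G2=NOT G2=NOT 0=1 -> 111
Step 7: G0=G2|G0=1|1=1 G1=G0=1 G2=NOT G2=NOT 1=0 -> 110

110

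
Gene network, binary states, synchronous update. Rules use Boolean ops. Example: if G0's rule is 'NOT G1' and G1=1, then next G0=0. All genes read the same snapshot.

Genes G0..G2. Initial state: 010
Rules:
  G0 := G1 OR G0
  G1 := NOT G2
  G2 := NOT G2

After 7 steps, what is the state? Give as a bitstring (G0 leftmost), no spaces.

Step 1: G0=G1|G0=1|0=1 G1=NOT G2=NOT 0=1 G2=NOT G2=NOT 0=1 -> 111
Step 2: G0=G1|G0=1|1=1 G1=NOT G2=NOT 1=0 G2=NOT G2=NOT 1=0 -> 100
Step 3: G0=G1|G0=0|1=1 G1=NOT G2=NOT 0=1 G2=NOT G2=NOT 0=1 -> 111
Step 4: G0=G1|G0=1|1=1 G1=NOT G2=NOT 1=0 G2=NOT G2=NOT 1=0 -> 100
Step 5: G0=G1|G0=0|1=1 G1=NOT G2=NOT 0=1 G2=NOT G2=NOT 0=1 -> 111
Step 6: G0=G1|G0=1|1=1 G1=NOT G2=NOT 1=0 G2=NOT G2=NOT 1=0 -> 100
Step 7: G0=G1|G0=0|1=1 G1=NOT G2=NOT 0=1 G2=NOT G2=NOT 0=1 -> 111

111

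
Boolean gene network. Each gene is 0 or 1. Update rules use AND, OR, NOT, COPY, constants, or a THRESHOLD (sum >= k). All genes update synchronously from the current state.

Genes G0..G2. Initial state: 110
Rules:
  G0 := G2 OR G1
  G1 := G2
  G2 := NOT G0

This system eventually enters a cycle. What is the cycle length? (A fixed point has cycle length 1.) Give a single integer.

Answer: 5

Derivation:
Step 0: 110
Step 1: G0=G2|G1=0|1=1 G1=G2=0 G2=NOT G0=NOT 1=0 -> 100
Step 2: G0=G2|G1=0|0=0 G1=G2=0 G2=NOT G0=NOT 1=0 -> 000
Step 3: G0=G2|G1=0|0=0 G1=G2=0 G2=NOT G0=NOT 0=1 -> 001
Step 4: G0=G2|G1=1|0=1 G1=G2=1 G2=NOT G0=NOT 0=1 -> 111
Step 5: G0=G2|G1=1|1=1 G1=G2=1 G2=NOT G0=NOT 1=0 -> 110
State from step 5 equals state from step 0 -> cycle length 5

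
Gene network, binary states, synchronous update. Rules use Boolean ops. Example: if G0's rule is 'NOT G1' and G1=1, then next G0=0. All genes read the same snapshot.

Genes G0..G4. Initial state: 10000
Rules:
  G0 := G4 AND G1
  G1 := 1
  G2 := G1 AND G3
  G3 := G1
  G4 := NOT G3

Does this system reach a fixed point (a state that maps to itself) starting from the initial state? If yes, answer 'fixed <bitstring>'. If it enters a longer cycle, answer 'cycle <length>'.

Answer: fixed 01110

Derivation:
Step 0: 10000
Step 1: G0=G4&G1=0&0=0 G1=1(const) G2=G1&G3=0&0=0 G3=G1=0 G4=NOT G3=NOT 0=1 -> 01001
Step 2: G0=G4&G1=1&1=1 G1=1(const) G2=G1&G3=1&0=0 G3=G1=1 G4=NOT G3=NOT 0=1 -> 11011
Step 3: G0=G4&G1=1&1=1 G1=1(const) G2=G1&G3=1&1=1 G3=G1=1 G4=NOT G3=NOT 1=0 -> 11110
Step 4: G0=G4&G1=0&1=0 G1=1(const) G2=G1&G3=1&1=1 G3=G1=1 G4=NOT G3=NOT 1=0 -> 01110
Step 5: G0=G4&G1=0&1=0 G1=1(const) G2=G1&G3=1&1=1 G3=G1=1 G4=NOT G3=NOT 1=0 -> 01110
Fixed point reached at step 4: 01110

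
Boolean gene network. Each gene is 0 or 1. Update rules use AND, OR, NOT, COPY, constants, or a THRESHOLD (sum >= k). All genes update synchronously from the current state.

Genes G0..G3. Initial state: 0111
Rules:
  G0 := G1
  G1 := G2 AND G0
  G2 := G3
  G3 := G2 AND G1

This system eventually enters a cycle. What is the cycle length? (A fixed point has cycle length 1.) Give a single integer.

Answer: 1

Derivation:
Step 0: 0111
Step 1: G0=G1=1 G1=G2&G0=1&0=0 G2=G3=1 G3=G2&G1=1&1=1 -> 1011
Step 2: G0=G1=0 G1=G2&G0=1&1=1 G2=G3=1 G3=G2&G1=1&0=0 -> 0110
Step 3: G0=G1=1 G1=G2&G0=1&0=0 G2=G3=0 G3=G2&G1=1&1=1 -> 1001
Step 4: G0=G1=0 G1=G2&G0=0&1=0 G2=G3=1 G3=G2&G1=0&0=0 -> 0010
Step 5: G0=G1=0 G1=G2&G0=1&0=0 G2=G3=0 G3=G2&G1=1&0=0 -> 0000
Step 6: G0=G1=0 G1=G2&G0=0&0=0 G2=G3=0 G3=G2&G1=0&0=0 -> 0000
State from step 6 equals state from step 5 -> cycle length 1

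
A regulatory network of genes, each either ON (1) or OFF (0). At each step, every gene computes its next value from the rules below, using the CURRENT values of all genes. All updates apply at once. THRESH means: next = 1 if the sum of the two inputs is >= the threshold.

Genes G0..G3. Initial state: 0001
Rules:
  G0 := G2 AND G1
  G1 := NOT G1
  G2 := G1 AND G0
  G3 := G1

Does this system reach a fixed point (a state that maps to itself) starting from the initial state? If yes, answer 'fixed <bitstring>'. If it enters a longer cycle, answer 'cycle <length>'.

Answer: cycle 2

Derivation:
Step 0: 0001
Step 1: G0=G2&G1=0&0=0 G1=NOT G1=NOT 0=1 G2=G1&G0=0&0=0 G3=G1=0 -> 0100
Step 2: G0=G2&G1=0&1=0 G1=NOT G1=NOT 1=0 G2=G1&G0=1&0=0 G3=G1=1 -> 0001
Cycle of length 2 starting at step 0 -> no fixed point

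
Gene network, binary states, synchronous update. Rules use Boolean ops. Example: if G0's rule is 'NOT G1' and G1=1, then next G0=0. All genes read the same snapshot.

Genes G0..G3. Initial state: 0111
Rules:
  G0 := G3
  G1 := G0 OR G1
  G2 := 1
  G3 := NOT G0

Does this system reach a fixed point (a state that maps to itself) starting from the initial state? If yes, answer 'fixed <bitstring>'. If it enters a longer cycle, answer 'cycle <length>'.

Answer: cycle 4

Derivation:
Step 0: 0111
Step 1: G0=G3=1 G1=G0|G1=0|1=1 G2=1(const) G3=NOT G0=NOT 0=1 -> 1111
Step 2: G0=G3=1 G1=G0|G1=1|1=1 G2=1(const) G3=NOT G0=NOT 1=0 -> 1110
Step 3: G0=G3=0 G1=G0|G1=1|1=1 G2=1(const) G3=NOT G0=NOT 1=0 -> 0110
Step 4: G0=G3=0 G1=G0|G1=0|1=1 G2=1(const) G3=NOT G0=NOT 0=1 -> 0111
Cycle of length 4 starting at step 0 -> no fixed point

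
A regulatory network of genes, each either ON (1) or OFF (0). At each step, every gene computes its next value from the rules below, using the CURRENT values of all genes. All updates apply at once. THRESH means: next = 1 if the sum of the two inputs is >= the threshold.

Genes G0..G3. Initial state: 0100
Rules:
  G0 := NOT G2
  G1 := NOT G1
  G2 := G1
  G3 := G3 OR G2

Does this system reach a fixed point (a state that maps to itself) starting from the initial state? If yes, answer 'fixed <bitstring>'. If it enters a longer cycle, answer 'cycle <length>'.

Step 0: 0100
Step 1: G0=NOT G2=NOT 0=1 G1=NOT G1=NOT 1=0 G2=G1=1 G3=G3|G2=0|0=0 -> 1010
Step 2: G0=NOT G2=NOT 1=0 G1=NOT G1=NOT 0=1 G2=G1=0 G3=G3|G2=0|1=1 -> 0101
Step 3: G0=NOT G2=NOT 0=1 G1=NOT G1=NOT 1=0 G2=G1=1 G3=G3|G2=1|0=1 -> 1011
Step 4: G0=NOT G2=NOT 1=0 G1=NOT G1=NOT 0=1 G2=G1=0 G3=G3|G2=1|1=1 -> 0101
Cycle of length 2 starting at step 2 -> no fixed point

Answer: cycle 2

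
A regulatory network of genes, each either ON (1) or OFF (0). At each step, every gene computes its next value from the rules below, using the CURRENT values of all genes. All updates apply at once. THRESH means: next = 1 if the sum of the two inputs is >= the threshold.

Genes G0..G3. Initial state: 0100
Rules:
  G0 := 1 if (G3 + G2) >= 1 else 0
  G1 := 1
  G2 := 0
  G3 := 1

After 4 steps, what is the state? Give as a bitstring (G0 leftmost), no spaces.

Step 1: G0=(0+0>=1)=0 G1=1(const) G2=0(const) G3=1(const) -> 0101
Step 2: G0=(1+0>=1)=1 G1=1(const) G2=0(const) G3=1(const) -> 1101
Step 3: G0=(1+0>=1)=1 G1=1(const) G2=0(const) G3=1(const) -> 1101
Step 4: G0=(1+0>=1)=1 G1=1(const) G2=0(const) G3=1(const) -> 1101

1101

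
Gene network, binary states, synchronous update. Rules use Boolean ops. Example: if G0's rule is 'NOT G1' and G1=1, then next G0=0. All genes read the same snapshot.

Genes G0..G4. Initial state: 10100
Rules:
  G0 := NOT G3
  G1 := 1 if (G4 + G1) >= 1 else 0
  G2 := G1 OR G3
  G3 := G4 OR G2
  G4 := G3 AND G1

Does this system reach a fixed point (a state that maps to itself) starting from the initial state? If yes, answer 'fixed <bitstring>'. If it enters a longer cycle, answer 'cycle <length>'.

Answer: cycle 2

Derivation:
Step 0: 10100
Step 1: G0=NOT G3=NOT 0=1 G1=(0+0>=1)=0 G2=G1|G3=0|0=0 G3=G4|G2=0|1=1 G4=G3&G1=0&0=0 -> 10010
Step 2: G0=NOT G3=NOT 1=0 G1=(0+0>=1)=0 G2=G1|G3=0|1=1 G3=G4|G2=0|0=0 G4=G3&G1=1&0=0 -> 00100
Step 3: G0=NOT G3=NOT 0=1 G1=(0+0>=1)=0 G2=G1|G3=0|0=0 G3=G4|G2=0|1=1 G4=G3&G1=0&0=0 -> 10010
Cycle of length 2 starting at step 1 -> no fixed point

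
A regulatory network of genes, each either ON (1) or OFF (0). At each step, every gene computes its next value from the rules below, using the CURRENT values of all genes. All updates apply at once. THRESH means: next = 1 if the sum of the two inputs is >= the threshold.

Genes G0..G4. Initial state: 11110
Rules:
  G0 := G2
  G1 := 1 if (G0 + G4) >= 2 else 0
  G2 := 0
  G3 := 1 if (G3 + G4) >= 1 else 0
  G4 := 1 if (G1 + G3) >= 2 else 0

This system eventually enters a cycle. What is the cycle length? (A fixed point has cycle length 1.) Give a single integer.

Step 0: 11110
Step 1: G0=G2=1 G1=(1+0>=2)=0 G2=0(const) G3=(1+0>=1)=1 G4=(1+1>=2)=1 -> 10011
Step 2: G0=G2=0 G1=(1+1>=2)=1 G2=0(const) G3=(1+1>=1)=1 G4=(0+1>=2)=0 -> 01010
Step 3: G0=G2=0 G1=(0+0>=2)=0 G2=0(const) G3=(1+0>=1)=1 G4=(1+1>=2)=1 -> 00011
Step 4: G0=G2=0 G1=(0+1>=2)=0 G2=0(const) G3=(1+1>=1)=1 G4=(0+1>=2)=0 -> 00010
Step 5: G0=G2=0 G1=(0+0>=2)=0 G2=0(const) G3=(1+0>=1)=1 G4=(0+1>=2)=0 -> 00010
State from step 5 equals state from step 4 -> cycle length 1

Answer: 1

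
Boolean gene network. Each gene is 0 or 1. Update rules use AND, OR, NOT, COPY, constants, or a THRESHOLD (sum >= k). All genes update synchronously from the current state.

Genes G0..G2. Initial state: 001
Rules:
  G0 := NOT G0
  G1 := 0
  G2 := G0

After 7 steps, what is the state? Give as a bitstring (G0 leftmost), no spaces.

Step 1: G0=NOT G0=NOT 0=1 G1=0(const) G2=G0=0 -> 100
Step 2: G0=NOT G0=NOT 1=0 G1=0(const) G2=G0=1 -> 001
Step 3: G0=NOT G0=NOT 0=1 G1=0(const) G2=G0=0 -> 100
Step 4: G0=NOT G0=NOT 1=0 G1=0(const) G2=G0=1 -> 001
Step 5: G0=NOT G0=NOT 0=1 G1=0(const) G2=G0=0 -> 100
Step 6: G0=NOT G0=NOT 1=0 G1=0(const) G2=G0=1 -> 001
Step 7: G0=NOT G0=NOT 0=1 G1=0(const) G2=G0=0 -> 100

100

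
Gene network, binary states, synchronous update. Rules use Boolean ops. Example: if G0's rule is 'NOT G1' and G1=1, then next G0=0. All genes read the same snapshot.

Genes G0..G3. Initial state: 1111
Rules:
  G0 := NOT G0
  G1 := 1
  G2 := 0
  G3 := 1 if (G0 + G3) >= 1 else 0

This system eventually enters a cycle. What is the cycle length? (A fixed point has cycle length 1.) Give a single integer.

Answer: 2

Derivation:
Step 0: 1111
Step 1: G0=NOT G0=NOT 1=0 G1=1(const) G2=0(const) G3=(1+1>=1)=1 -> 0101
Step 2: G0=NOT G0=NOT 0=1 G1=1(const) G2=0(const) G3=(0+1>=1)=1 -> 1101
Step 3: G0=NOT G0=NOT 1=0 G1=1(const) G2=0(const) G3=(1+1>=1)=1 -> 0101
State from step 3 equals state from step 1 -> cycle length 2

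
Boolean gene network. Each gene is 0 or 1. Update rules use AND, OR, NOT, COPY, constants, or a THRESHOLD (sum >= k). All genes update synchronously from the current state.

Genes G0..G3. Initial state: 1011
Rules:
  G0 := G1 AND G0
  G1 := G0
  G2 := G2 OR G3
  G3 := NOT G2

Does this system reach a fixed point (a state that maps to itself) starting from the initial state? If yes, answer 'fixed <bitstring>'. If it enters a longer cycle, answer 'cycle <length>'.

Step 0: 1011
Step 1: G0=G1&G0=0&1=0 G1=G0=1 G2=G2|G3=1|1=1 G3=NOT G2=NOT 1=0 -> 0110
Step 2: G0=G1&G0=1&0=0 G1=G0=0 G2=G2|G3=1|0=1 G3=NOT G2=NOT 1=0 -> 0010
Step 3: G0=G1&G0=0&0=0 G1=G0=0 G2=G2|G3=1|0=1 G3=NOT G2=NOT 1=0 -> 0010
Fixed point reached at step 2: 0010

Answer: fixed 0010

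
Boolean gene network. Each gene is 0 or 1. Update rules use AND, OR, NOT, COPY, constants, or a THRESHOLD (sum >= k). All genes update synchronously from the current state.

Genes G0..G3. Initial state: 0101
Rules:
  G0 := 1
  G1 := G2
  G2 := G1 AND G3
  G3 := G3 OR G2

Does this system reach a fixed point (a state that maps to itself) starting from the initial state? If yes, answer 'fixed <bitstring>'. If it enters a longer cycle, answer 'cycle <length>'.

Step 0: 0101
Step 1: G0=1(const) G1=G2=0 G2=G1&G3=1&1=1 G3=G3|G2=1|0=1 -> 1011
Step 2: G0=1(const) G1=G2=1 G2=G1&G3=0&1=0 G3=G3|G2=1|1=1 -> 1101
Step 3: G0=1(const) G1=G2=0 G2=G1&G3=1&1=1 G3=G3|G2=1|0=1 -> 1011
Cycle of length 2 starting at step 1 -> no fixed point

Answer: cycle 2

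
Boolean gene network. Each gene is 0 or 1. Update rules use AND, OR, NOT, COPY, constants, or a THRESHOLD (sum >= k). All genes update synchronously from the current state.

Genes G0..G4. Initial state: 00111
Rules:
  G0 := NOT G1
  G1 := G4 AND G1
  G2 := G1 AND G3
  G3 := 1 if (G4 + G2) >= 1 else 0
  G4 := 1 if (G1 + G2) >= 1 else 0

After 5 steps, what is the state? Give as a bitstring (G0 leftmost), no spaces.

Step 1: G0=NOT G1=NOT 0=1 G1=G4&G1=1&0=0 G2=G1&G3=0&1=0 G3=(1+1>=1)=1 G4=(0+1>=1)=1 -> 10011
Step 2: G0=NOT G1=NOT 0=1 G1=G4&G1=1&0=0 G2=G1&G3=0&1=0 G3=(1+0>=1)=1 G4=(0+0>=1)=0 -> 10010
Step 3: G0=NOT G1=NOT 0=1 G1=G4&G1=0&0=0 G2=G1&G3=0&1=0 G3=(0+0>=1)=0 G4=(0+0>=1)=0 -> 10000
Step 4: G0=NOT G1=NOT 0=1 G1=G4&G1=0&0=0 G2=G1&G3=0&0=0 G3=(0+0>=1)=0 G4=(0+0>=1)=0 -> 10000
Step 5: G0=NOT G1=NOT 0=1 G1=G4&G1=0&0=0 G2=G1&G3=0&0=0 G3=(0+0>=1)=0 G4=(0+0>=1)=0 -> 10000

10000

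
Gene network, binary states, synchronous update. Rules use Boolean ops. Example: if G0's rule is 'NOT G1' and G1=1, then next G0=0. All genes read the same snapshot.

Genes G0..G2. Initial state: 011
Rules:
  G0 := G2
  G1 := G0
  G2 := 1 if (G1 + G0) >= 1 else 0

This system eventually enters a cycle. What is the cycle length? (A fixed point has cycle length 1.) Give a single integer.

Answer: 1

Derivation:
Step 0: 011
Step 1: G0=G2=1 G1=G0=0 G2=(1+0>=1)=1 -> 101
Step 2: G0=G2=1 G1=G0=1 G2=(0+1>=1)=1 -> 111
Step 3: G0=G2=1 G1=G0=1 G2=(1+1>=1)=1 -> 111
State from step 3 equals state from step 2 -> cycle length 1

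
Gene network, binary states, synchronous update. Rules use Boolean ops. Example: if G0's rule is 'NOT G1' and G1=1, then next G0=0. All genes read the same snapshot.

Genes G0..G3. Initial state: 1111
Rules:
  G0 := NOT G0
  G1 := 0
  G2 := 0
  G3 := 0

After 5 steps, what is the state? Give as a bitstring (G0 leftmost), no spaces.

Step 1: G0=NOT G0=NOT 1=0 G1=0(const) G2=0(const) G3=0(const) -> 0000
Step 2: G0=NOT G0=NOT 0=1 G1=0(const) G2=0(const) G3=0(const) -> 1000
Step 3: G0=NOT G0=NOT 1=0 G1=0(const) G2=0(const) G3=0(const) -> 0000
Step 4: G0=NOT G0=NOT 0=1 G1=0(const) G2=0(const) G3=0(const) -> 1000
Step 5: G0=NOT G0=NOT 1=0 G1=0(const) G2=0(const) G3=0(const) -> 0000

0000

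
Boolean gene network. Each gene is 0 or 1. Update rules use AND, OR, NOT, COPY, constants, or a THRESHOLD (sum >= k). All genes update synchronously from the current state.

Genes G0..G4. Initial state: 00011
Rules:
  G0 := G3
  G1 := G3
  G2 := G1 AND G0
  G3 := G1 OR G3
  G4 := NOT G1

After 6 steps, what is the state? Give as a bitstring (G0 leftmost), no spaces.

Step 1: G0=G3=1 G1=G3=1 G2=G1&G0=0&0=0 G3=G1|G3=0|1=1 G4=NOT G1=NOT 0=1 -> 11011
Step 2: G0=G3=1 G1=G3=1 G2=G1&G0=1&1=1 G3=G1|G3=1|1=1 G4=NOT G1=NOT 1=0 -> 11110
Step 3: G0=G3=1 G1=G3=1 G2=G1&G0=1&1=1 G3=G1|G3=1|1=1 G4=NOT G1=NOT 1=0 -> 11110
Step 4: G0=G3=1 G1=G3=1 G2=G1&G0=1&1=1 G3=G1|G3=1|1=1 G4=NOT G1=NOT 1=0 -> 11110
Step 5: G0=G3=1 G1=G3=1 G2=G1&G0=1&1=1 G3=G1|G3=1|1=1 G4=NOT G1=NOT 1=0 -> 11110
Step 6: G0=G3=1 G1=G3=1 G2=G1&G0=1&1=1 G3=G1|G3=1|1=1 G4=NOT G1=NOT 1=0 -> 11110

11110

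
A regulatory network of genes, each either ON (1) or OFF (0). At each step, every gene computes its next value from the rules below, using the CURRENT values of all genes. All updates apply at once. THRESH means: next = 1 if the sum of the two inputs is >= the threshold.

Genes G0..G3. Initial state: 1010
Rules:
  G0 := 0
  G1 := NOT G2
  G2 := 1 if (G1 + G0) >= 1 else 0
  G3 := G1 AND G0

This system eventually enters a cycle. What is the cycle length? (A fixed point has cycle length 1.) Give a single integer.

Step 0: 1010
Step 1: G0=0(const) G1=NOT G2=NOT 1=0 G2=(0+1>=1)=1 G3=G1&G0=0&1=0 -> 0010
Step 2: G0=0(const) G1=NOT G2=NOT 1=0 G2=(0+0>=1)=0 G3=G1&G0=0&0=0 -> 0000
Step 3: G0=0(const) G1=NOT G2=NOT 0=1 G2=(0+0>=1)=0 G3=G1&G0=0&0=0 -> 0100
Step 4: G0=0(const) G1=NOT G2=NOT 0=1 G2=(1+0>=1)=1 G3=G1&G0=1&0=0 -> 0110
Step 5: G0=0(const) G1=NOT G2=NOT 1=0 G2=(1+0>=1)=1 G3=G1&G0=1&0=0 -> 0010
State from step 5 equals state from step 1 -> cycle length 4

Answer: 4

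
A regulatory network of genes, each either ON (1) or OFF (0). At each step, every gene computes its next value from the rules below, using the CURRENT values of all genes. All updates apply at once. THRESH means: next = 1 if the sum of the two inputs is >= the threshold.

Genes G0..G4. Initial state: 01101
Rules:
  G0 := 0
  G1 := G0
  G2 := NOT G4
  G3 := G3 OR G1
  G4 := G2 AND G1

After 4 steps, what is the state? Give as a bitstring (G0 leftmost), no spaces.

Step 1: G0=0(const) G1=G0=0 G2=NOT G4=NOT 1=0 G3=G3|G1=0|1=1 G4=G2&G1=1&1=1 -> 00011
Step 2: G0=0(const) G1=G0=0 G2=NOT G4=NOT 1=0 G3=G3|G1=1|0=1 G4=G2&G1=0&0=0 -> 00010
Step 3: G0=0(const) G1=G0=0 G2=NOT G4=NOT 0=1 G3=G3|G1=1|0=1 G4=G2&G1=0&0=0 -> 00110
Step 4: G0=0(const) G1=G0=0 G2=NOT G4=NOT 0=1 G3=G3|G1=1|0=1 G4=G2&G1=1&0=0 -> 00110

00110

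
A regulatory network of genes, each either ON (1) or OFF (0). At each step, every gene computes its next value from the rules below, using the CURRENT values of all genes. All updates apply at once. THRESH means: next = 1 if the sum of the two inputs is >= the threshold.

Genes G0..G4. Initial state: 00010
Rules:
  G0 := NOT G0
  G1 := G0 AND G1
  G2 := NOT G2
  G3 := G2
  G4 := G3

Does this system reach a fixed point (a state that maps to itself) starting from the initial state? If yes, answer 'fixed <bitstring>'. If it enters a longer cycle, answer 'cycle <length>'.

Step 0: 00010
Step 1: G0=NOT G0=NOT 0=1 G1=G0&G1=0&0=0 G2=NOT G2=NOT 0=1 G3=G2=0 G4=G3=1 -> 10101
Step 2: G0=NOT G0=NOT 1=0 G1=G0&G1=1&0=0 G2=NOT G2=NOT 1=0 G3=G2=1 G4=G3=0 -> 00010
Cycle of length 2 starting at step 0 -> no fixed point

Answer: cycle 2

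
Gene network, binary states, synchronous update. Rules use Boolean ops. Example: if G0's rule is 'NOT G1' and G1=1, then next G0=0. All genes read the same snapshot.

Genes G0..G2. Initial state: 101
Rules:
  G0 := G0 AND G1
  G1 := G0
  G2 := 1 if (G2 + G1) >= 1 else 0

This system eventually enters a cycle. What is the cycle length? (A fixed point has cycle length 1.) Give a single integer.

Step 0: 101
Step 1: G0=G0&G1=1&0=0 G1=G0=1 G2=(1+0>=1)=1 -> 011
Step 2: G0=G0&G1=0&1=0 G1=G0=0 G2=(1+1>=1)=1 -> 001
Step 3: G0=G0&G1=0&0=0 G1=G0=0 G2=(1+0>=1)=1 -> 001
State from step 3 equals state from step 2 -> cycle length 1

Answer: 1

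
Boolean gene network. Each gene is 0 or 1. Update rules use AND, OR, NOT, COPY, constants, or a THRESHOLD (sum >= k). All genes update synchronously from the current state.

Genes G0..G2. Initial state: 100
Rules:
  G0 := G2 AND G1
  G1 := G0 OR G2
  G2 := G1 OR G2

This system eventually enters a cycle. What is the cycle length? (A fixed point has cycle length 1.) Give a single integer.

Answer: 1

Derivation:
Step 0: 100
Step 1: G0=G2&G1=0&0=0 G1=G0|G2=1|0=1 G2=G1|G2=0|0=0 -> 010
Step 2: G0=G2&G1=0&1=0 G1=G0|G2=0|0=0 G2=G1|G2=1|0=1 -> 001
Step 3: G0=G2&G1=1&0=0 G1=G0|G2=0|1=1 G2=G1|G2=0|1=1 -> 011
Step 4: G0=G2&G1=1&1=1 G1=G0|G2=0|1=1 G2=G1|G2=1|1=1 -> 111
Step 5: G0=G2&G1=1&1=1 G1=G0|G2=1|1=1 G2=G1|G2=1|1=1 -> 111
State from step 5 equals state from step 4 -> cycle length 1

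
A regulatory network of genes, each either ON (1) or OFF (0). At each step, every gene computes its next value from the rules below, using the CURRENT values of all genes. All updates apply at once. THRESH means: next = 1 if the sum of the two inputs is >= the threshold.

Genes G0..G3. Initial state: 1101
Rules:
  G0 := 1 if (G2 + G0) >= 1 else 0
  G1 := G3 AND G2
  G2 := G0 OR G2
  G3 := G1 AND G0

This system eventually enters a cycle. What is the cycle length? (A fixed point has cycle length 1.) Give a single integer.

Step 0: 1101
Step 1: G0=(0+1>=1)=1 G1=G3&G2=1&0=0 G2=G0|G2=1|0=1 G3=G1&G0=1&1=1 -> 1011
Step 2: G0=(1+1>=1)=1 G1=G3&G2=1&1=1 G2=G0|G2=1|1=1 G3=G1&G0=0&1=0 -> 1110
Step 3: G0=(1+1>=1)=1 G1=G3&G2=0&1=0 G2=G0|G2=1|1=1 G3=G1&G0=1&1=1 -> 1011
State from step 3 equals state from step 1 -> cycle length 2

Answer: 2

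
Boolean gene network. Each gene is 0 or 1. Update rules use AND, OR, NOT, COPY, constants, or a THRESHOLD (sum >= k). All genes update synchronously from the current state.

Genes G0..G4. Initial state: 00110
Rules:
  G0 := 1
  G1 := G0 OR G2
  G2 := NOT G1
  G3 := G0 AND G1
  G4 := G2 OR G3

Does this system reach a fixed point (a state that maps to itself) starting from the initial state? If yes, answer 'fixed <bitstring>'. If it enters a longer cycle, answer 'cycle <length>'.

Answer: fixed 11011

Derivation:
Step 0: 00110
Step 1: G0=1(const) G1=G0|G2=0|1=1 G2=NOT G1=NOT 0=1 G3=G0&G1=0&0=0 G4=G2|G3=1|1=1 -> 11101
Step 2: G0=1(const) G1=G0|G2=1|1=1 G2=NOT G1=NOT 1=0 G3=G0&G1=1&1=1 G4=G2|G3=1|0=1 -> 11011
Step 3: G0=1(const) G1=G0|G2=1|0=1 G2=NOT G1=NOT 1=0 G3=G0&G1=1&1=1 G4=G2|G3=0|1=1 -> 11011
Fixed point reached at step 2: 11011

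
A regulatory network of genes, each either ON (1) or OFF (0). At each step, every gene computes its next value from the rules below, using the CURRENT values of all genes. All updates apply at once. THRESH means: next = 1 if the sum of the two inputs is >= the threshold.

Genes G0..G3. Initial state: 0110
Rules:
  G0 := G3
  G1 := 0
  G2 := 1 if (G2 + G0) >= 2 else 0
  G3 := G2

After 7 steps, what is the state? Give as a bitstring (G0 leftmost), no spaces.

Step 1: G0=G3=0 G1=0(const) G2=(1+0>=2)=0 G3=G2=1 -> 0001
Step 2: G0=G3=1 G1=0(const) G2=(0+0>=2)=0 G3=G2=0 -> 1000
Step 3: G0=G3=0 G1=0(const) G2=(0+1>=2)=0 G3=G2=0 -> 0000
Step 4: G0=G3=0 G1=0(const) G2=(0+0>=2)=0 G3=G2=0 -> 0000
Step 5: G0=G3=0 G1=0(const) G2=(0+0>=2)=0 G3=G2=0 -> 0000
Step 6: G0=G3=0 G1=0(const) G2=(0+0>=2)=0 G3=G2=0 -> 0000
Step 7: G0=G3=0 G1=0(const) G2=(0+0>=2)=0 G3=G2=0 -> 0000

0000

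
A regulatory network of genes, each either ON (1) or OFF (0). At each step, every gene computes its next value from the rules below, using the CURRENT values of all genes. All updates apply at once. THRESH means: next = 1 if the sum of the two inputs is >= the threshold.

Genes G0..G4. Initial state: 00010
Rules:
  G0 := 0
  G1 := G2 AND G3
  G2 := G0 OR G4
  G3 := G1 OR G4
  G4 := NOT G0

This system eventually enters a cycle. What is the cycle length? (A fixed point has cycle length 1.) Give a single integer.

Step 0: 00010
Step 1: G0=0(const) G1=G2&G3=0&1=0 G2=G0|G4=0|0=0 G3=G1|G4=0|0=0 G4=NOT G0=NOT 0=1 -> 00001
Step 2: G0=0(const) G1=G2&G3=0&0=0 G2=G0|G4=0|1=1 G3=G1|G4=0|1=1 G4=NOT G0=NOT 0=1 -> 00111
Step 3: G0=0(const) G1=G2&G3=1&1=1 G2=G0|G4=0|1=1 G3=G1|G4=0|1=1 G4=NOT G0=NOT 0=1 -> 01111
Step 4: G0=0(const) G1=G2&G3=1&1=1 G2=G0|G4=0|1=1 G3=G1|G4=1|1=1 G4=NOT G0=NOT 0=1 -> 01111
State from step 4 equals state from step 3 -> cycle length 1

Answer: 1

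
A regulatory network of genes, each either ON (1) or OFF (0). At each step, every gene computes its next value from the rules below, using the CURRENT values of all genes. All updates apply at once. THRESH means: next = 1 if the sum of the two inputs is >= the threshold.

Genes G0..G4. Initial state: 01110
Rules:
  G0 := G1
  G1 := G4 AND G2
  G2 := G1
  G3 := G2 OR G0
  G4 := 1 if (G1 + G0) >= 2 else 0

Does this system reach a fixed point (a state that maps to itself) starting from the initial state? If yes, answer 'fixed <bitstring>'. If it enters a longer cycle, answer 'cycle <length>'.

Answer: fixed 00000

Derivation:
Step 0: 01110
Step 1: G0=G1=1 G1=G4&G2=0&1=0 G2=G1=1 G3=G2|G0=1|0=1 G4=(1+0>=2)=0 -> 10110
Step 2: G0=G1=0 G1=G4&G2=0&1=0 G2=G1=0 G3=G2|G0=1|1=1 G4=(0+1>=2)=0 -> 00010
Step 3: G0=G1=0 G1=G4&G2=0&0=0 G2=G1=0 G3=G2|G0=0|0=0 G4=(0+0>=2)=0 -> 00000
Step 4: G0=G1=0 G1=G4&G2=0&0=0 G2=G1=0 G3=G2|G0=0|0=0 G4=(0+0>=2)=0 -> 00000
Fixed point reached at step 3: 00000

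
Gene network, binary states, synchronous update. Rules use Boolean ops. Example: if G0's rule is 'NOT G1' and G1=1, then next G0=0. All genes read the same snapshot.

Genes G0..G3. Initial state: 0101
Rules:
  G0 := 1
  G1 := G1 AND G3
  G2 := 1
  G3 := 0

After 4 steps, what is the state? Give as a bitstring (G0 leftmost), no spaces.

Step 1: G0=1(const) G1=G1&G3=1&1=1 G2=1(const) G3=0(const) -> 1110
Step 2: G0=1(const) G1=G1&G3=1&0=0 G2=1(const) G3=0(const) -> 1010
Step 3: G0=1(const) G1=G1&G3=0&0=0 G2=1(const) G3=0(const) -> 1010
Step 4: G0=1(const) G1=G1&G3=0&0=0 G2=1(const) G3=0(const) -> 1010

1010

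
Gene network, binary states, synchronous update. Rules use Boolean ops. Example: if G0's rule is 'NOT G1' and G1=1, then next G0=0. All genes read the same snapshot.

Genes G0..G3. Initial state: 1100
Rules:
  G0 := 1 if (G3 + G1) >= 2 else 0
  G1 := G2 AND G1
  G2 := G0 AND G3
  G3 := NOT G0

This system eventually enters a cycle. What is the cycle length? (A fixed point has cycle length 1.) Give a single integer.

Answer: 1

Derivation:
Step 0: 1100
Step 1: G0=(0+1>=2)=0 G1=G2&G1=0&1=0 G2=G0&G3=1&0=0 G3=NOT G0=NOT 1=0 -> 0000
Step 2: G0=(0+0>=2)=0 G1=G2&G1=0&0=0 G2=G0&G3=0&0=0 G3=NOT G0=NOT 0=1 -> 0001
Step 3: G0=(1+0>=2)=0 G1=G2&G1=0&0=0 G2=G0&G3=0&1=0 G3=NOT G0=NOT 0=1 -> 0001
State from step 3 equals state from step 2 -> cycle length 1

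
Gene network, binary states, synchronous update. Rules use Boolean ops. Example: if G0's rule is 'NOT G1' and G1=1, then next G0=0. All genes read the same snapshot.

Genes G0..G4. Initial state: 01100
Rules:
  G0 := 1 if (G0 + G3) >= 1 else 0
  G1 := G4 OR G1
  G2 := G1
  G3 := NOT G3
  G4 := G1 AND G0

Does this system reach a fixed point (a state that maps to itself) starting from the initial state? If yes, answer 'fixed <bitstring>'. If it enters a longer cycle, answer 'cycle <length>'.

Step 0: 01100
Step 1: G0=(0+0>=1)=0 G1=G4|G1=0|1=1 G2=G1=1 G3=NOT G3=NOT 0=1 G4=G1&G0=1&0=0 -> 01110
Step 2: G0=(0+1>=1)=1 G1=G4|G1=0|1=1 G2=G1=1 G3=NOT G3=NOT 1=0 G4=G1&G0=1&0=0 -> 11100
Step 3: G0=(1+0>=1)=1 G1=G4|G1=0|1=1 G2=G1=1 G3=NOT G3=NOT 0=1 G4=G1&G0=1&1=1 -> 11111
Step 4: G0=(1+1>=1)=1 G1=G4|G1=1|1=1 G2=G1=1 G3=NOT G3=NOT 1=0 G4=G1&G0=1&1=1 -> 11101
Step 5: G0=(1+0>=1)=1 G1=G4|G1=1|1=1 G2=G1=1 G3=NOT G3=NOT 0=1 G4=G1&G0=1&1=1 -> 11111
Cycle of length 2 starting at step 3 -> no fixed point

Answer: cycle 2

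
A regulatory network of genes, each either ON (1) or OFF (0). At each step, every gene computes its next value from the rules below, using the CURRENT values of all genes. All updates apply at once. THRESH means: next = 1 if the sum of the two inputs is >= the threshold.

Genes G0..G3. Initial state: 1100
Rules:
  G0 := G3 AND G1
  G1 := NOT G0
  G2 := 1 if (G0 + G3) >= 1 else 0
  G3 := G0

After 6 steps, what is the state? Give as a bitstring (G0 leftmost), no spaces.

Step 1: G0=G3&G1=0&1=0 G1=NOT G0=NOT 1=0 G2=(1+0>=1)=1 G3=G0=1 -> 0011
Step 2: G0=G3&G1=1&0=0 G1=NOT G0=NOT 0=1 G2=(0+1>=1)=1 G3=G0=0 -> 0110
Step 3: G0=G3&G1=0&1=0 G1=NOT G0=NOT 0=1 G2=(0+0>=1)=0 G3=G0=0 -> 0100
Step 4: G0=G3&G1=0&1=0 G1=NOT G0=NOT 0=1 G2=(0+0>=1)=0 G3=G0=0 -> 0100
Step 5: G0=G3&G1=0&1=0 G1=NOT G0=NOT 0=1 G2=(0+0>=1)=0 G3=G0=0 -> 0100
Step 6: G0=G3&G1=0&1=0 G1=NOT G0=NOT 0=1 G2=(0+0>=1)=0 G3=G0=0 -> 0100

0100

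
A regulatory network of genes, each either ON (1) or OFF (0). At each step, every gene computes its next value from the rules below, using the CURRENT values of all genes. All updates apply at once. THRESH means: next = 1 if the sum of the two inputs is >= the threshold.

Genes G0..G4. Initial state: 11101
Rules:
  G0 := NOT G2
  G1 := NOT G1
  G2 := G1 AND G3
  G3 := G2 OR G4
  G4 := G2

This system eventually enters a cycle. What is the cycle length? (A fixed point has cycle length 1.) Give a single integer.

Answer: 2

Derivation:
Step 0: 11101
Step 1: G0=NOT G2=NOT 1=0 G1=NOT G1=NOT 1=0 G2=G1&G3=1&0=0 G3=G2|G4=1|1=1 G4=G2=1 -> 00011
Step 2: G0=NOT G2=NOT 0=1 G1=NOT G1=NOT 0=1 G2=G1&G3=0&1=0 G3=G2|G4=0|1=1 G4=G2=0 -> 11010
Step 3: G0=NOT G2=NOT 0=1 G1=NOT G1=NOT 1=0 G2=G1&G3=1&1=1 G3=G2|G4=0|0=0 G4=G2=0 -> 10100
Step 4: G0=NOT G2=NOT 1=0 G1=NOT G1=NOT 0=1 G2=G1&G3=0&0=0 G3=G2|G4=1|0=1 G4=G2=1 -> 01011
Step 5: G0=NOT G2=NOT 0=1 G1=NOT G1=NOT 1=0 G2=G1&G3=1&1=1 G3=G2|G4=0|1=1 G4=G2=0 -> 10110
Step 6: G0=NOT G2=NOT 1=0 G1=NOT G1=NOT 0=1 G2=G1&G3=0&1=0 G3=G2|G4=1|0=1 G4=G2=1 -> 01011
State from step 6 equals state from step 4 -> cycle length 2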